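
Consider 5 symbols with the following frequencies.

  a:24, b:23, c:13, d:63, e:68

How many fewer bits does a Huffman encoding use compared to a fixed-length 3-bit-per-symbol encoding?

Fixed-length: 3 bits × 191 symbols = 573 bits.
Huffman merges:
combine c(13), b(23) → 36
combine a(24), 36 → 60
combine 60, d(63) → 123
combine e(68), 123 → 191
Huffman total = 36 + 60 + 123 + 191 = 410 bits.
Saving = 573 − 410 = 163 bits.

163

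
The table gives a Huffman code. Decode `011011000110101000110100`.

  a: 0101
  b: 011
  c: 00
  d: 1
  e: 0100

Read left to right; each codeword is recognised as soon as it completes (prefix code):
  011→b | 011→b | 00→c | 011→b | 0101→a | 00→c | 011→b | 0100→e
Decoded message: bbcbacbe

bbcbacbe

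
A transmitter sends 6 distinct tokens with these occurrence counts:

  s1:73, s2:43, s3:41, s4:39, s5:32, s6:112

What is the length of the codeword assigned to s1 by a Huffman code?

Build the tree from the bottom:
combine s5(32), s4(39) → 71
combine s3(41), s2(43) → 84
combine 71, s1(73) → 144
combine 84, s6(112) → 196
combine 144, 196 → 340
The subtree containing s1 is merged 2 times, so code length = 2.

2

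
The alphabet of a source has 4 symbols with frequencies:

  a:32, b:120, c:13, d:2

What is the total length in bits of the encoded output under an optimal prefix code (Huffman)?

229

Build the Huffman tree bottom-up:
d(2) + c(13) → 15
15 + a(32) → 47
47 + b(120) → 167
Each symbol's bit-cost is frequency × depth; summing gives 229 bits (equivalently 15 + 47 + 167).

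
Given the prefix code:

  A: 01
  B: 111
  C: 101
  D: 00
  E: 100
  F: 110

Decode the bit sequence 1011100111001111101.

CFAFABC

Read left to right; each codeword is recognised as soon as it completes (prefix code):
  101→C | 110→F | 01→A | 110→F | 01→A | 111→B | 101→C
Decoded message: CFAFABC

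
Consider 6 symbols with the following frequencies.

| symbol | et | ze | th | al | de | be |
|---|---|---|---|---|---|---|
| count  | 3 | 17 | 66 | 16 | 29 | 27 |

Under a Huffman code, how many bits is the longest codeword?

Merge the two lowest-weight nodes at each step:
et(3) + al(16) → 19
ze(17) + 19 → 36
be(27) + de(29) → 56
36 + 56 → 92
th(66) + 92 → 158
Maximum depth reached is 4.

4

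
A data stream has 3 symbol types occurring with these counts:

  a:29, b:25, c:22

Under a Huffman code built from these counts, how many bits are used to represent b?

2

Huffman merges, smallest pair first:
merge c(22) and b(25): 47
merge a(29) and 47: 76
b sits 2 levels below the root, so its codeword is 2 bits.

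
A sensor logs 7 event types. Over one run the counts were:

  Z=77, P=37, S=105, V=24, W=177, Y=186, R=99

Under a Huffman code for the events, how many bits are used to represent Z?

Repeatedly merge the two smallest:
V(24) + P(37) → 61
61 + Z(77) → 138
R(99) + S(105) → 204
138 + W(177) → 315
Y(186) + 204 → 390
315 + 390 → 705
Z sits 3 levels below the root, so its codeword is 3 bits.

3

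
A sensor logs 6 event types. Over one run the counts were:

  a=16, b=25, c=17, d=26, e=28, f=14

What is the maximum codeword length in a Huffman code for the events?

3

Merge the two lowest-weight nodes at each step:
merge f(14) and a(16): 30
merge c(17) and b(25): 42
merge d(26) and e(28): 54
merge 30 and 42: 72
merge 54 and 72: 126
The rarest symbols sit at the bottom; the longest codeword is 3 bits.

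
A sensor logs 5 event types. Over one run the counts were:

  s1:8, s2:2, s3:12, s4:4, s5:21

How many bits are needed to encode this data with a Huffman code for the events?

Greedily combine the two least-frequent nodes:
merge s2(2) and s4(4): 6
merge 6 and s1(8): 14
merge s3(12) and 14: 26
merge s5(21) and 26: 47
Total encoded bits = sum of merged weights = 6 + 14 + 26 + 47 = 93.

93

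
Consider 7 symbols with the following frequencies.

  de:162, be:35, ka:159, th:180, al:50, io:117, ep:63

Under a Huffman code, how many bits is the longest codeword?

Merge the two lowest-weight nodes at each step:
combine be(35), al(50) → 85
combine ep(63), 85 → 148
combine io(117), 148 → 265
combine ka(159), de(162) → 321
combine th(180), 265 → 445
combine 321, 445 → 766
The rarest symbols sit at the bottom; the longest codeword is 5 bits.

5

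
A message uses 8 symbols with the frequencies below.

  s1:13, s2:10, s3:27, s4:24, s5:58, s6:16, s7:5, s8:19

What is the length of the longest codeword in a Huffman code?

Merge the two lowest-weight nodes at each step:
s7(5) + s2(10) → 15
s1(13) + 15 → 28
s6(16) + s8(19) → 35
s4(24) + s3(27) → 51
28 + 35 → 63
51 + s5(58) → 109
63 + 109 → 172
The first pair merged (s7, s2) ends up deepest, at depth 4.

4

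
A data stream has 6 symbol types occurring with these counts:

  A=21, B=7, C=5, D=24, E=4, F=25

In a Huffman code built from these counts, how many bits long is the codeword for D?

2

Build the tree from the bottom:
merge E(4) and C(5): 9
merge B(7) and 9: 16
merge 16 and A(21): 37
merge D(24) and F(25): 49
merge 37 and 49: 86
The subtree containing D is merged 2 times, so code length = 2.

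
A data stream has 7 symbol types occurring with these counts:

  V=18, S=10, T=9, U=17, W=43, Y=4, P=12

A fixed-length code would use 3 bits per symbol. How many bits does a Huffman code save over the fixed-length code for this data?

51

Fixed-length: 3 bits × 113 symbols = 339 bits.
Huffman merges:
merge Y(4) and T(9): 13
merge S(10) and P(12): 22
merge 13 and U(17): 30
merge V(18) and 22: 40
merge 30 and 40: 70
merge W(43) and 70: 113
Huffman total = 13 + 22 + 30 + 40 + 70 + 113 = 288 bits.
Saving = 339 − 288 = 51 bits.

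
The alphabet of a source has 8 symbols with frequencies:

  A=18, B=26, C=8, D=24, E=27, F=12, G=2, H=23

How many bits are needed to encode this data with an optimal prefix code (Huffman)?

399

Merge the two smallest weights repeatedly:
merge G(2) and C(8): 10
merge 10 and F(12): 22
merge A(18) and 22: 40
merge H(23) and D(24): 47
merge B(26) and E(27): 53
merge 40 and 47: 87
merge 53 and 87: 140
Total encoded bits = sum of merged weights = 10 + 22 + 40 + 47 + 53 + 87 + 140 = 399.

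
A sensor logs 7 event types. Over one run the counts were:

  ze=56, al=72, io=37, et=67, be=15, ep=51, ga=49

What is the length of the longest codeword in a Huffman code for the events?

4

Merge the two lowest-weight nodes at each step:
be(15) + io(37) → 52
ga(49) + ep(51) → 100
52 + ze(56) → 108
et(67) + al(72) → 139
100 + 108 → 208
139 + 208 → 347
The first pair merged (be, io) ends up deepest, at depth 4.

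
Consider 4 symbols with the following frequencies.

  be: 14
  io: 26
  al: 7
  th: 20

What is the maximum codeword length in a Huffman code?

3

Merge the two lowest-weight nodes at each step:
merge al(7) and be(14): 21
merge th(20) and 21: 41
merge io(26) and 41: 67
The first pair merged (al, be) ends up deepest, at depth 3.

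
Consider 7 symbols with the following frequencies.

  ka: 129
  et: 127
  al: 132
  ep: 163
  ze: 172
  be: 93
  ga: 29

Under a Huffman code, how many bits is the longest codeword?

4

Merge the two lowest-weight nodes at each step:
merge ga(29) and be(93): 122
merge 122 and et(127): 249
merge ka(129) and al(132): 261
merge ep(163) and ze(172): 335
merge 249 and 261: 510
merge 335 and 510: 845
The rarest symbols sit at the bottom; the longest codeword is 4 bits.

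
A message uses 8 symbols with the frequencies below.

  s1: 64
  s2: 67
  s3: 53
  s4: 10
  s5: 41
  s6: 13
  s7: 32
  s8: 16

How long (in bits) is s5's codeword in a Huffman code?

Build the tree from the bottom:
s4(10) + s6(13) → 23
s8(16) + 23 → 39
s7(32) + 39 → 71
s5(41) + s3(53) → 94
s1(64) + s2(67) → 131
71 + 94 → 165
131 + 165 → 296
The subtree containing s5 is merged 3 times, so code length = 3.

3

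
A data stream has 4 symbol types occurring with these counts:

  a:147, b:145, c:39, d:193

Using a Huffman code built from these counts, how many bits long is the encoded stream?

Build the Huffman tree bottom-up:
merge c(39) and b(145): 184
merge a(147) and 184: 331
merge d(193) and 331: 524
Each symbol's bit-cost is frequency × depth; summing gives 1039 bits (equivalently 184 + 331 + 524).

1039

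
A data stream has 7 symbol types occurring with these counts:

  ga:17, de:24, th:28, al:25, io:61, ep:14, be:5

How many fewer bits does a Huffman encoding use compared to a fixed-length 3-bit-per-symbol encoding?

70

Fixed-length: 3 bits × 174 symbols = 522 bits.
Huffman merges:
combine be(5), ep(14) → 19
combine ga(17), 19 → 36
combine de(24), al(25) → 49
combine th(28), 36 → 64
combine 49, io(61) → 110
combine 64, 110 → 174
Huffman total = 19 + 36 + 49 + 64 + 110 + 174 = 452 bits.
Saving = 522 − 452 = 70 bits.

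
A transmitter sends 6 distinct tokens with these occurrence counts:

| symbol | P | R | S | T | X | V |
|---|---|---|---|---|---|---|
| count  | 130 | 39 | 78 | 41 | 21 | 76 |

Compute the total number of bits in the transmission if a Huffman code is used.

Build the Huffman tree bottom-up:
merge X(21) and R(39): 60
merge T(41) and 60: 101
merge V(76) and S(78): 154
merge 101 and P(130): 231
merge 154 and 231: 385
Total encoded bits = sum of merged weights = 60 + 101 + 154 + 231 + 385 = 931.

931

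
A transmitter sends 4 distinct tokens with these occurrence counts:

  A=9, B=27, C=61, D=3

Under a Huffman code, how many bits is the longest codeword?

3

Merge the two lowest-weight nodes at each step:
D(3) + A(9) → 12
12 + B(27) → 39
39 + C(61) → 100
Maximum depth reached is 3.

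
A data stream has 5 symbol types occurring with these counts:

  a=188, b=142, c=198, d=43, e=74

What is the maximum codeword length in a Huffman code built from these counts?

Merge the two lowest-weight nodes at each step:
combine d(43), e(74) → 117
combine 117, b(142) → 259
combine a(188), c(198) → 386
combine 259, 386 → 645
The first pair merged (d, e) ends up deepest, at depth 3.

3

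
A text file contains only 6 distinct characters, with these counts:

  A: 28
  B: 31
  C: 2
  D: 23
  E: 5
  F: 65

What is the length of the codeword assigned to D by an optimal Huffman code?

Repeatedly merge the two smallest:
C(2) + E(5) → 7
7 + D(23) → 30
A(28) + 30 → 58
B(31) + 58 → 89
F(65) + 89 → 154
The subtree containing D is merged 4 times, so code length = 4.

4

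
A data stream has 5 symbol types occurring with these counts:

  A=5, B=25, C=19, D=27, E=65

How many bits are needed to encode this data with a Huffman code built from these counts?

Merge the two smallest weights repeatedly:
A(5) + C(19) → 24
24 + B(25) → 49
D(27) + 49 → 76
E(65) + 76 → 141
The encoded length is the sum of every internal node's weight: 24 + 49 + 76 + 141 = 290 bits.

290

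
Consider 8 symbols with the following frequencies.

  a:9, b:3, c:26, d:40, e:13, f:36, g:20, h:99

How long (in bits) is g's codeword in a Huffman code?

Huffman merges, smallest pair first:
merge b(3) and a(9): 12
merge 12 and e(13): 25
merge g(20) and 25: 45
merge c(26) and f(36): 62
merge d(40) and 45: 85
merge 62 and 85: 147
merge h(99) and 147: 246
g's leaf is at depth 4, giving a 4-bit codeword.

4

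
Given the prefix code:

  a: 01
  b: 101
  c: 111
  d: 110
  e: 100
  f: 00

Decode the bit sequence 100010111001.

Read left to right; each codeword is recognised as soon as it completes (prefix code):
  100→e | 01→a | 01→a | 110→d | 01→a
Decoded message: eaada

eaada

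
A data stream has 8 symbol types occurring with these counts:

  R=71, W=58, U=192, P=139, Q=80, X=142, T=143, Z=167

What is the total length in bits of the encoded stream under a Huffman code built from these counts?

Merge the two smallest weights repeatedly:
merge W(58) and R(71): 129
merge Q(80) and 129: 209
merge P(139) and X(142): 281
merge T(143) and Z(167): 310
merge U(192) and 209: 401
merge 281 and 310: 591
merge 401 and 591: 992
Total encoded bits = sum of merged weights = 129 + 209 + 281 + 310 + 401 + 591 + 992 = 2913.

2913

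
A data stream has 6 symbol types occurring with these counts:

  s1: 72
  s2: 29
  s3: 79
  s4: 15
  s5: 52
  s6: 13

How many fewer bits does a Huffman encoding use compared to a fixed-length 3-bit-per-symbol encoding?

175

Fixed-length: 3 bits × 260 symbols = 780 bits.
Huffman merges:
s6(13) + s4(15) → 28
28 + s2(29) → 57
s5(52) + 57 → 109
s1(72) + s3(79) → 151
109 + 151 → 260
Huffman total = 28 + 57 + 109 + 151 + 260 = 605 bits.
Saving = 780 − 605 = 175 bits.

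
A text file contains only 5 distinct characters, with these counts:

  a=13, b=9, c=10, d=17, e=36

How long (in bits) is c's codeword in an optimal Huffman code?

Repeatedly merge the two smallest:
b(9) + c(10) → 19
a(13) + d(17) → 30
19 + 30 → 49
e(36) + 49 → 85
c's leaf is at depth 3, giving a 3-bit codeword.

3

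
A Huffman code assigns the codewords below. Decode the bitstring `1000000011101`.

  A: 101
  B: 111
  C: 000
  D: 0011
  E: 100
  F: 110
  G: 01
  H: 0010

Read left to right; each codeword is recognised as soon as it completes (prefix code):
  100→E | 000→C | 0011→D | 101→A
Decoded message: ECDA

ECDA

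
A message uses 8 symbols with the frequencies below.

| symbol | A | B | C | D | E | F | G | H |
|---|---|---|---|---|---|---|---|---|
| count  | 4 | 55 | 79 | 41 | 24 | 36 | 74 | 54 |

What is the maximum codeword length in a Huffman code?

Merge the two lowest-weight nodes at each step:
A(4) + E(24) → 28
28 + F(36) → 64
D(41) + H(54) → 95
B(55) + 64 → 119
G(74) + C(79) → 153
95 + 119 → 214
153 + 214 → 367
Maximum depth reached is 5.

5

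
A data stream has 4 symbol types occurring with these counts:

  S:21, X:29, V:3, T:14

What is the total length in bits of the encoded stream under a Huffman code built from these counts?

Build the Huffman tree bottom-up:
merge V(3) and T(14): 17
merge 17 and S(21): 38
merge X(29) and 38: 67
Each symbol's bit-cost is frequency × depth; summing gives 122 bits (equivalently 17 + 38 + 67).

122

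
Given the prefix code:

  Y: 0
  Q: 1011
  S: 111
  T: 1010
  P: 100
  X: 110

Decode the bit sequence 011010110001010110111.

YXQYYYTXS

Read left to right; each codeword is recognised as soon as it completes (prefix code):
  0→Y | 110→X | 1011→Q | 0→Y | 0→Y | 0→Y | 1010→T | 110→X | 111→S
Decoded message: YXQYYYTXS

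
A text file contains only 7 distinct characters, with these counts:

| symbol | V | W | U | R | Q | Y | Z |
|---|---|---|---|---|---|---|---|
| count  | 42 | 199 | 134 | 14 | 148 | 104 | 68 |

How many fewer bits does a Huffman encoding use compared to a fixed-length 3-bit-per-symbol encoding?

301

Fixed-length: 3 bits × 709 symbols = 2127 bits.
Huffman merges:
R(14) + V(42) → 56
56 + Z(68) → 124
Y(104) + 124 → 228
U(134) + Q(148) → 282
W(199) + 228 → 427
282 + 427 → 709
Huffman total = 56 + 124 + 228 + 282 + 427 + 709 = 1826 bits.
Saving = 2127 − 1826 = 301 bits.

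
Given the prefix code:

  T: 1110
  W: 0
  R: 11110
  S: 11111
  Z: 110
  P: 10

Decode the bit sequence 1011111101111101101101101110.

Read left to right; each codeword is recognised as soon as it completes (prefix code):
  10→P | 11111→S | 10→P | 11111→S | 0→W | 110→Z | 110→Z | 110→Z | 1110→T
Decoded message: PSPSWZZZT

PSPSWZZZT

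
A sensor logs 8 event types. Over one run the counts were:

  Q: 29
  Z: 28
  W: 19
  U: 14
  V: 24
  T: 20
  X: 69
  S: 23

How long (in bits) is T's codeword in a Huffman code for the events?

Repeatedly merge the two smallest:
U(14) + W(19) → 33
T(20) + S(23) → 43
V(24) + Z(28) → 52
Q(29) + 33 → 62
43 + 52 → 95
62 + X(69) → 131
95 + 131 → 226
T sits 3 levels below the root, so its codeword is 3 bits.

3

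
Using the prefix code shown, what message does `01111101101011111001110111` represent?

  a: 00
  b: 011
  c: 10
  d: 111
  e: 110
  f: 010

Read left to right; each codeword is recognised as soon as it completes (prefix code):
  011→b | 111→d | 011→b | 010→f | 111→d | 110→e | 011→b | 10→c | 111→d
Decoded message: bdbfdebcd

bdbfdebcd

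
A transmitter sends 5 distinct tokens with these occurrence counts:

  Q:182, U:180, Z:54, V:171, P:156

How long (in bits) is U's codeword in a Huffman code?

Build the tree from the bottom:
merge Z(54) and P(156): 210
merge V(171) and U(180): 351
merge Q(182) and 210: 392
merge 351 and 392: 743
U sits 2 levels below the root, so its codeword is 2 bits.

2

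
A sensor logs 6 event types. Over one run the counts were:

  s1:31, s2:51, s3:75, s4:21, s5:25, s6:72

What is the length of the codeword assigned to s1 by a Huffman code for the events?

3

Huffman merges, smallest pair first:
combine s4(21), s5(25) → 46
combine s1(31), 46 → 77
combine s2(51), s6(72) → 123
combine s3(75), 77 → 152
combine 123, 152 → 275
s1's leaf is at depth 3, giving a 3-bit codeword.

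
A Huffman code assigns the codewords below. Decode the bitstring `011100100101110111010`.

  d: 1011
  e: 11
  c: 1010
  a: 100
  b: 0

Read left to right; each codeword is recognised as soon as it completes (prefix code):
  0→b | 11→e | 100→a | 100→a | 1011→d | 1011→d | 1010→c
Decoded message: beaaddc

beaaddc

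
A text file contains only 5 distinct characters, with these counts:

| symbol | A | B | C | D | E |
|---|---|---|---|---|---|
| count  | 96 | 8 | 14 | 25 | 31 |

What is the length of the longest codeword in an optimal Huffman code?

4

Merge the two lowest-weight nodes at each step:
combine B(8), C(14) → 22
combine 22, D(25) → 47
combine E(31), 47 → 78
combine 78, A(96) → 174
Maximum depth reached is 4.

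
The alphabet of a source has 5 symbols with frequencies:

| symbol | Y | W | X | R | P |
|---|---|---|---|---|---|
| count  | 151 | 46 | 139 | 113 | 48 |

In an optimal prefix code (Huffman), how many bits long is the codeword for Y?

Huffman merges, smallest pair first:
combine W(46), P(48) → 94
combine 94, R(113) → 207
combine X(139), Y(151) → 290
combine 207, 290 → 497
The subtree containing Y is merged 2 times, so code length = 2.

2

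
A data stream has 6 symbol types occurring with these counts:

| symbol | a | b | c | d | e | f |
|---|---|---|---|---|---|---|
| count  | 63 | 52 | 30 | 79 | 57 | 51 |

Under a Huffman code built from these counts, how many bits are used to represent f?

3

Build the tree from the bottom:
merge c(30) and f(51): 81
merge b(52) and e(57): 109
merge a(63) and d(79): 142
merge 81 and 109: 190
merge 142 and 190: 332
The subtree containing f is merged 3 times, so code length = 3.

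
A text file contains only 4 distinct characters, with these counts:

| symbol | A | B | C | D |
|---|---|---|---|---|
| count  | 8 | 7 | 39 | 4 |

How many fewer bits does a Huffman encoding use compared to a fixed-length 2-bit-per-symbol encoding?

28

Fixed-length: 2 bits × 58 symbols = 116 bits.
Huffman merges:
D(4) + B(7) → 11
A(8) + 11 → 19
19 + C(39) → 58
Huffman total = 11 + 19 + 58 = 88 bits.
Saving = 116 − 88 = 28 bits.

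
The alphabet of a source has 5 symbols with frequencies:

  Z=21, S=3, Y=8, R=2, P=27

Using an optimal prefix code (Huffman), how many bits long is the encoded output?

Merge the two smallest weights repeatedly:
combine R(2), S(3) → 5
combine 5, Y(8) → 13
combine 13, Z(21) → 34
combine P(27), 34 → 61
The encoded length is the sum of every internal node's weight: 5 + 13 + 34 + 61 = 113 bits.

113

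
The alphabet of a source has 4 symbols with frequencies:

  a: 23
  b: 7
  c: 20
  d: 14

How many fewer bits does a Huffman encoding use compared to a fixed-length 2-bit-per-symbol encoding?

Fixed-length: 2 bits × 64 symbols = 128 bits.
Huffman merges:
combine b(7), d(14) → 21
combine c(20), 21 → 41
combine a(23), 41 → 64
Huffman total = 21 + 41 + 64 = 126 bits.
Saving = 128 − 126 = 2 bits.

2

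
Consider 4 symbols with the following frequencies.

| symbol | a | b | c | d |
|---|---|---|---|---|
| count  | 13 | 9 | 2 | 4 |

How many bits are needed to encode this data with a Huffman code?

Merge the two smallest weights repeatedly:
combine c(2), d(4) → 6
combine 6, b(9) → 15
combine a(13), 15 → 28
Total encoded bits = sum of merged weights = 6 + 15 + 28 = 49.

49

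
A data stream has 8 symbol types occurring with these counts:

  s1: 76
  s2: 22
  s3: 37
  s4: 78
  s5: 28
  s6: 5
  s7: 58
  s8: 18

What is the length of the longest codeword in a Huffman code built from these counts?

5

Merge the two lowest-weight nodes at each step:
merge s6(5) and s8(18): 23
merge s2(22) and 23: 45
merge s5(28) and s3(37): 65
merge 45 and s7(58): 103
merge 65 and s1(76): 141
merge s4(78) and 103: 181
merge 141 and 181: 322
Maximum depth reached is 5.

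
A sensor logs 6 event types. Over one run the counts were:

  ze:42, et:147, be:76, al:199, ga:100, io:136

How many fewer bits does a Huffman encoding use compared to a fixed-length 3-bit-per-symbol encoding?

Fixed-length: 3 bits × 700 symbols = 2100 bits.
Huffman merges:
merge ze(42) and be(76): 118
merge ga(100) and 118: 218
merge io(136) and et(147): 283
merge al(199) and 218: 417
merge 283 and 417: 700
Huffman total = 118 + 218 + 283 + 417 + 700 = 1736 bits.
Saving = 2100 − 1736 = 364 bits.

364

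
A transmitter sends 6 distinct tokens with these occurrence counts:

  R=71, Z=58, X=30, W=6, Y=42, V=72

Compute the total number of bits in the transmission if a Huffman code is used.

672

Merge the two smallest weights repeatedly:
merge W(6) and X(30): 36
merge 36 and Y(42): 78
merge Z(58) and R(71): 129
merge V(72) and 78: 150
merge 129 and 150: 279
Each symbol's bit-cost is frequency × depth; summing gives 672 bits (equivalently 36 + 78 + 129 + 150 + 279).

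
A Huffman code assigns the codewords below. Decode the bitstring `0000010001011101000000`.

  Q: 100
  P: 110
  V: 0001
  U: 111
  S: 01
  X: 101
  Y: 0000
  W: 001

Read left to right; each codeword is recognised as soon as it completes (prefix code):
  0000→Y | 01→S | 0001→V | 01→S | 110→P | 100→Q | 0000→Y
Decoded message: YSVSPQY

YSVSPQY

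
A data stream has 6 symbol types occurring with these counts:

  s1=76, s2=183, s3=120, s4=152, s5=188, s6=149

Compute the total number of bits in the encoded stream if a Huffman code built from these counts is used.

Build the Huffman tree bottom-up:
combine s1(76), s3(120) → 196
combine s6(149), s4(152) → 301
combine s2(183), s5(188) → 371
combine 196, 301 → 497
combine 371, 497 → 868
Total encoded bits = sum of merged weights = 196 + 301 + 371 + 497 + 868 = 2233.

2233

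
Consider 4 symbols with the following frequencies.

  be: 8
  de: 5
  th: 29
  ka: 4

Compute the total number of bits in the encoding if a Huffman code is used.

Merge the two smallest weights repeatedly:
combine ka(4), de(5) → 9
combine be(8), 9 → 17
combine 17, th(29) → 46
Total encoded bits = sum of merged weights = 9 + 17 + 46 = 72.

72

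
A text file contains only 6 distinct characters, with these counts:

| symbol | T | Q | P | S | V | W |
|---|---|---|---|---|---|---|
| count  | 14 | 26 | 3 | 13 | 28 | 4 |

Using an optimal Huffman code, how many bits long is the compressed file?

Build the Huffman tree bottom-up:
combine P(3), W(4) → 7
combine 7, S(13) → 20
combine T(14), 20 → 34
combine Q(26), V(28) → 54
combine 34, 54 → 88
Total encoded bits = sum of merged weights = 7 + 20 + 34 + 54 + 88 = 203.

203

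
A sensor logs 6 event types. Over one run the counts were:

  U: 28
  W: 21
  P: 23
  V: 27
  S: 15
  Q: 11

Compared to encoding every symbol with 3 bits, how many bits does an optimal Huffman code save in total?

Fixed-length: 3 bits × 125 symbols = 375 bits.
Huffman merges:
combine Q(11), S(15) → 26
combine W(21), P(23) → 44
combine 26, V(27) → 53
combine U(28), 44 → 72
combine 53, 72 → 125
Huffman total = 26 + 44 + 53 + 72 + 125 = 320 bits.
Saving = 375 − 320 = 55 bits.

55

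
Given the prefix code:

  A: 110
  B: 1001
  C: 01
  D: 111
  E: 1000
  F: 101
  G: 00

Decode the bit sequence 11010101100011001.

Read left to right; each codeword is recognised as soon as it completes (prefix code):
  110→A | 101→F | 01→C | 1000→E | 110→A | 01→C
Decoded message: AFCEAC

AFCEAC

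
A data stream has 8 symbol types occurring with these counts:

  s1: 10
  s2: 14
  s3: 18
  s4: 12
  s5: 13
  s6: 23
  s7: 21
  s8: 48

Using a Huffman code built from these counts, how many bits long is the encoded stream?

451

Merge the two smallest weights repeatedly:
combine s1(10), s4(12) → 22
combine s5(13), s2(14) → 27
combine s3(18), s7(21) → 39
combine 22, s6(23) → 45
combine 27, 39 → 66
combine 45, s8(48) → 93
combine 66, 93 → 159
Each symbol's bit-cost is frequency × depth; summing gives 451 bits (equivalently 22 + 27 + 39 + 45 + 66 + 93 + 159).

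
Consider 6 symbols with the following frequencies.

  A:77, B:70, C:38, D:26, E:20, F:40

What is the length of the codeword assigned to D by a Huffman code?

Build the tree from the bottom:
combine E(20), D(26) → 46
combine C(38), F(40) → 78
combine 46, B(70) → 116
combine A(77), 78 → 155
combine 116, 155 → 271
D's leaf is at depth 3, giving a 3-bit codeword.

3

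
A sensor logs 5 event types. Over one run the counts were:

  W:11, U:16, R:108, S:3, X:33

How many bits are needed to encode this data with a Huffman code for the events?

Greedily combine the two least-frequent nodes:
combine S(3), W(11) → 14
combine 14, U(16) → 30
combine 30, X(33) → 63
combine 63, R(108) → 171
Total encoded bits = sum of merged weights = 14 + 30 + 63 + 171 = 278.

278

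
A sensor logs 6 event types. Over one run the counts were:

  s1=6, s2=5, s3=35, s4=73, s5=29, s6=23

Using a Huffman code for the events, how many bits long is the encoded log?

377

Build the Huffman tree bottom-up:
combine s2(5), s1(6) → 11
combine 11, s6(23) → 34
combine s5(29), 34 → 63
combine s3(35), 63 → 98
combine s4(73), 98 → 171
Total encoded bits = sum of merged weights = 11 + 34 + 63 + 98 + 171 = 377.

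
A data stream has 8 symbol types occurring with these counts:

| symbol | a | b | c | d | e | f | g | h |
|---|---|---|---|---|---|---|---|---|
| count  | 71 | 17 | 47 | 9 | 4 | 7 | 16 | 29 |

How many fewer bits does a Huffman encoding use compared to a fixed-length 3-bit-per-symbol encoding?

87

Fixed-length: 3 bits × 200 symbols = 600 bits.
Huffman merges:
combine e(4), f(7) → 11
combine d(9), 11 → 20
combine g(16), b(17) → 33
combine 20, h(29) → 49
combine 33, c(47) → 80
combine 49, a(71) → 120
combine 80, 120 → 200
Huffman total = 11 + 20 + 33 + 49 + 80 + 120 + 200 = 513 bits.
Saving = 600 − 513 = 87 bits.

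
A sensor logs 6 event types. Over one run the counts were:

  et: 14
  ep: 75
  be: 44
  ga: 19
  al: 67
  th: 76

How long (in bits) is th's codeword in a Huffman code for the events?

Huffman merges, smallest pair first:
merge et(14) and ga(19): 33
merge 33 and be(44): 77
merge al(67) and ep(75): 142
merge th(76) and 77: 153
merge 142 and 153: 295
th's leaf is at depth 2, giving a 2-bit codeword.

2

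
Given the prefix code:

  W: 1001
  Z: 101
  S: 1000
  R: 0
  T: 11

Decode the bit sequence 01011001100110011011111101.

Read left to right; each codeword is recognised as soon as it completes (prefix code):
  0→R | 101→Z | 1001→W | 1001→W | 1001→W | 101→Z | 11→T | 11→T | 101→Z
Decoded message: RZWWWZTTZ

RZWWWZTTZ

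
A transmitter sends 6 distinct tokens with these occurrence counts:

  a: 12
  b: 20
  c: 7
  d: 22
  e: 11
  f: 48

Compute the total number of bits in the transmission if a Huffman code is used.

282

Greedily combine the two least-frequent nodes:
combine c(7), e(11) → 18
combine a(12), 18 → 30
combine b(20), d(22) → 42
combine 30, 42 → 72
combine f(48), 72 → 120
The encoded length is the sum of every internal node's weight: 18 + 30 + 42 + 72 + 120 = 282 bits.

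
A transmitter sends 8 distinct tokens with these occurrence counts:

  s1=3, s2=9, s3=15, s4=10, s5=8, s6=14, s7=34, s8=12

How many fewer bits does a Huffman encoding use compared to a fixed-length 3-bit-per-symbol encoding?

Fixed-length: 3 bits × 105 symbols = 315 bits.
Huffman merges:
merge s1(3) and s5(8): 11
merge s2(9) and s4(10): 19
merge 11 and s8(12): 23
merge s6(14) and s3(15): 29
merge 19 and 23: 42
merge 29 and s7(34): 63
merge 42 and 63: 105
Huffman total = 11 + 19 + 23 + 29 + 42 + 63 + 105 = 292 bits.
Saving = 315 − 292 = 23 bits.

23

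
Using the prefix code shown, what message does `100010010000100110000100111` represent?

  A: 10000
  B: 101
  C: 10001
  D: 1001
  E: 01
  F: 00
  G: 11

Read left to right; each codeword is recognised as soon as it completes (prefix code):
  10001→C | 00→F | 10000→A | 1001→D | 10000→A | 1001→D | 11→G
Decoded message: CFADADG

CFADADG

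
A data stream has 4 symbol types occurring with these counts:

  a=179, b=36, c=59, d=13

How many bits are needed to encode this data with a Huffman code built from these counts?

444

Merge the two smallest weights repeatedly:
d(13) + b(36) → 49
49 + c(59) → 108
108 + a(179) → 287
The encoded length is the sum of every internal node's weight: 49 + 108 + 287 = 444 bits.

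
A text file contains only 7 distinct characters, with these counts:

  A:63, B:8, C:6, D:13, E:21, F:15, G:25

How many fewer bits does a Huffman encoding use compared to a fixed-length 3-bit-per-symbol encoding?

Fixed-length: 3 bits × 151 symbols = 453 bits.
Huffman merges:
merge C(6) and B(8): 14
merge D(13) and 14: 27
merge F(15) and E(21): 36
merge G(25) and 27: 52
merge 36 and 52: 88
merge A(63) and 88: 151
Huffman total = 14 + 27 + 36 + 52 + 88 + 151 = 368 bits.
Saving = 453 − 368 = 85 bits.

85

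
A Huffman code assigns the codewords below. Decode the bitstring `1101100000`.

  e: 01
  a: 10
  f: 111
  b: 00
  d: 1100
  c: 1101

cabb

Read left to right; each codeword is recognised as soon as it completes (prefix code):
  1101→c | 10→a | 00→b | 00→b
Decoded message: cabb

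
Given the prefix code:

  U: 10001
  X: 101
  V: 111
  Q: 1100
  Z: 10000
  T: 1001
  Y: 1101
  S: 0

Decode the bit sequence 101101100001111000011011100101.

Read left to right; each codeword is recognised as soon as it completes (prefix code):
  101→X | 101→X | 10000→Z | 111→V | 10000→Z | 1101→Y | 1100→Q | 101→X
Decoded message: XXZVZYQX

XXZVZYQX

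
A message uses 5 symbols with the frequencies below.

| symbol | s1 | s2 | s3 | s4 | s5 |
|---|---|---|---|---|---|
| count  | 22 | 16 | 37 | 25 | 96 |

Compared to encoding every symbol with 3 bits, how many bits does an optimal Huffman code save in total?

Fixed-length: 3 bits × 196 symbols = 588 bits.
Huffman merges:
s2(16) + s1(22) → 38
s4(25) + s3(37) → 62
38 + 62 → 100
s5(96) + 100 → 196
Huffman total = 38 + 62 + 100 + 196 = 396 bits.
Saving = 588 − 396 = 192 bits.

192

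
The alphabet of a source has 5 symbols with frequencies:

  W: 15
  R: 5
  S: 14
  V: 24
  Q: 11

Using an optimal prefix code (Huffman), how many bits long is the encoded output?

154

Greedily combine the two least-frequent nodes:
combine R(5), Q(11) → 16
combine S(14), W(15) → 29
combine 16, V(24) → 40
combine 29, 40 → 69
Each symbol's bit-cost is frequency × depth; summing gives 154 bits (equivalently 16 + 29 + 40 + 69).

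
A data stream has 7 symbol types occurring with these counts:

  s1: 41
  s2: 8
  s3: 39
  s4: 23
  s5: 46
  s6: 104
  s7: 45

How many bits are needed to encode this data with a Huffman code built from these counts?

Merge the two smallest weights repeatedly:
s2(8) + s4(23) → 31
31 + s3(39) → 70
s1(41) + s7(45) → 86
s5(46) + 70 → 116
86 + s6(104) → 190
116 + 190 → 306
Each symbol's bit-cost is frequency × depth; summing gives 799 bits (equivalently 31 + 70 + 86 + 116 + 190 + 306).

799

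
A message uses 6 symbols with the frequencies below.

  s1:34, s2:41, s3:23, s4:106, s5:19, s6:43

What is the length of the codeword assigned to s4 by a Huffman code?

Repeatedly merge the two smallest:
s5(19) + s3(23) → 42
s1(34) + s2(41) → 75
42 + s6(43) → 85
75 + 85 → 160
s4(106) + 160 → 266
s4 is merged only at the final step, so code length = 1.

1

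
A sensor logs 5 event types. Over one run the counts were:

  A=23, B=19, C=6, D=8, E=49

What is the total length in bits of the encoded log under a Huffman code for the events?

Greedily combine the two least-frequent nodes:
merge C(6) and D(8): 14
merge 14 and B(19): 33
merge A(23) and 33: 56
merge E(49) and 56: 105
The encoded length is the sum of every internal node's weight: 14 + 33 + 56 + 105 = 208 bits.

208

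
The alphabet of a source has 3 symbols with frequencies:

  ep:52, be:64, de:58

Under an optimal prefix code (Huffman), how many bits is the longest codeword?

Merge the two lowest-weight nodes at each step:
combine ep(52), de(58) → 110
combine be(64), 110 → 174
The first pair merged (ep, de) ends up deepest, at depth 2.

2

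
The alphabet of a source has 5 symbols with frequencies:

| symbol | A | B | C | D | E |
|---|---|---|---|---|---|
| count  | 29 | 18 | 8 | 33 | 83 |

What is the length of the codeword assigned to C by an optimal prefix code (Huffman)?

Repeatedly merge the two smallest:
merge C(8) and B(18): 26
merge 26 and A(29): 55
merge D(33) and 55: 88
merge E(83) and 88: 171
C's leaf is at depth 4, giving a 4-bit codeword.

4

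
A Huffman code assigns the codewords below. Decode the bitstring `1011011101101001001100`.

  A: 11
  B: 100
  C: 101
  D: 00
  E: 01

CCAECDBAD

Read left to right; each codeword is recognised as soon as it completes (prefix code):
  101→C | 101→C | 11→A | 01→E | 101→C | 00→D | 100→B | 11→A | 00→D
Decoded message: CCAECDBAD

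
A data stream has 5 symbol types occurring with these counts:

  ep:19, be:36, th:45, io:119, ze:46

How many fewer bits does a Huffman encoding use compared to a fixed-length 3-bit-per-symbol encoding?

238

Fixed-length: 3 bits × 265 symbols = 795 bits.
Huffman merges:
combine ep(19), be(36) → 55
combine th(45), ze(46) → 91
combine 55, 91 → 146
combine io(119), 146 → 265
Huffman total = 55 + 91 + 146 + 265 = 557 bits.
Saving = 795 − 557 = 238 bits.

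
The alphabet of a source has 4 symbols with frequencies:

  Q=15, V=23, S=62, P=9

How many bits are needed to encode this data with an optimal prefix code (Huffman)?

180

Build the Huffman tree bottom-up:
merge P(9) and Q(15): 24
merge V(23) and 24: 47
merge 47 and S(62): 109
The encoded length is the sum of every internal node's weight: 24 + 47 + 109 = 180 bits.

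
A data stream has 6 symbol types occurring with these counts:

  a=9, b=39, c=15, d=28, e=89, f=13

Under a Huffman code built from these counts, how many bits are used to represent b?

2

Repeatedly merge the two smallest:
combine a(9), f(13) → 22
combine c(15), 22 → 37
combine d(28), 37 → 65
combine b(39), 65 → 104
combine e(89), 104 → 193
b's leaf is at depth 2, giving a 2-bit codeword.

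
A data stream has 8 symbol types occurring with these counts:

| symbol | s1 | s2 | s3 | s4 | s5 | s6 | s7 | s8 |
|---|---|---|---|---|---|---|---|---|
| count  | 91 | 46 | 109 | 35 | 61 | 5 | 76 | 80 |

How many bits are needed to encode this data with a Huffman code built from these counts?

Merge the two smallest weights repeatedly:
s6(5) + s4(35) → 40
40 + s2(46) → 86
s5(61) + s7(76) → 137
s8(80) + 86 → 166
s1(91) + s3(109) → 200
137 + 166 → 303
200 + 303 → 503
The encoded length is the sum of every internal node's weight: 40 + 86 + 137 + 166 + 200 + 303 + 503 = 1435 bits.

1435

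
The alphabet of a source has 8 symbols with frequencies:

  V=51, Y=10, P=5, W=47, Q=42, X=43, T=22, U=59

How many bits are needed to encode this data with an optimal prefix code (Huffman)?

779

Merge the two smallest weights repeatedly:
combine P(5), Y(10) → 15
combine 15, T(22) → 37
combine 37, Q(42) → 79
combine X(43), W(47) → 90
combine V(51), U(59) → 110
combine 79, 90 → 169
combine 110, 169 → 279
Total encoded bits = sum of merged weights = 15 + 37 + 79 + 90 + 110 + 169 + 279 = 779.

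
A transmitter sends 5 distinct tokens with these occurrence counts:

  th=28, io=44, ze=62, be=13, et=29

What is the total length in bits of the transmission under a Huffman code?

Build the Huffman tree bottom-up:
merge be(13) and th(28): 41
merge et(29) and 41: 70
merge io(44) and ze(62): 106
merge 70 and 106: 176
The encoded length is the sum of every internal node's weight: 41 + 70 + 106 + 176 = 393 bits.

393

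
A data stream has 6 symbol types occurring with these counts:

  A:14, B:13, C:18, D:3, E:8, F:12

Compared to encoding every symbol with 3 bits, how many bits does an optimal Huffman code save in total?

Fixed-length: 3 bits × 68 symbols = 204 bits.
Huffman merges:
D(3) + E(8) → 11
11 + F(12) → 23
B(13) + A(14) → 27
C(18) + 23 → 41
27 + 41 → 68
Huffman total = 11 + 23 + 27 + 41 + 68 = 170 bits.
Saving = 204 − 170 = 34 bits.

34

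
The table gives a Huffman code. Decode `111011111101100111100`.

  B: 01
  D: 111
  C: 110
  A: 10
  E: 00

Read left to right; each codeword is recognised as soon as it completes (prefix code):
  111→D | 01→B | 111→D | 110→C | 110→C | 01→B | 111→D | 00→E
Decoded message: DBDCCBDE

DBDCCBDE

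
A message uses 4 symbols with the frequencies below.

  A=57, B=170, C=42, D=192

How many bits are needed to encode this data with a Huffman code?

829

Merge the two smallest weights repeatedly:
merge C(42) and A(57): 99
merge 99 and B(170): 269
merge D(192) and 269: 461
Total encoded bits = sum of merged weights = 99 + 269 + 461 = 829.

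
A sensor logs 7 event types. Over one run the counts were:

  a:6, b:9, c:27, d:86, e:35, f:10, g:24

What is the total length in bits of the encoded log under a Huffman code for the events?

Greedily combine the two least-frequent nodes:
merge a(6) and b(9): 15
merge f(10) and 15: 25
merge g(24) and 25: 49
merge c(27) and e(35): 62
merge 49 and 62: 111
merge d(86) and 111: 197
Total encoded bits = sum of merged weights = 15 + 25 + 49 + 62 + 111 + 197 = 459.

459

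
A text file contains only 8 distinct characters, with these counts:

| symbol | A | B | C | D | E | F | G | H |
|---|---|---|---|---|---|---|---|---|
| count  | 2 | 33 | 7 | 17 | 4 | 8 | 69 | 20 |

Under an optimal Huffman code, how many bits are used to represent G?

1

Huffman merges, smallest pair first:
combine A(2), E(4) → 6
combine 6, C(7) → 13
combine F(8), 13 → 21
combine D(17), H(20) → 37
combine 21, B(33) → 54
combine 37, 54 → 91
combine G(69), 91 → 160
G is a child of the root — depth 1, so its codeword is a single bit.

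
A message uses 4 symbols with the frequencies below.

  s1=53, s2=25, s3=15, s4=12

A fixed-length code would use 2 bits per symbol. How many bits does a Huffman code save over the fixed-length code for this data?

26

Fixed-length: 2 bits × 105 symbols = 210 bits.
Huffman merges:
merge s4(12) and s3(15): 27
merge s2(25) and 27: 52
merge 52 and s1(53): 105
Huffman total = 27 + 52 + 105 = 184 bits.
Saving = 210 − 184 = 26 bits.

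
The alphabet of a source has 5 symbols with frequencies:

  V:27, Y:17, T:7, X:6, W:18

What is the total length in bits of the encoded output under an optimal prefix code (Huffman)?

Build the Huffman tree bottom-up:
merge X(6) and T(7): 13
merge 13 and Y(17): 30
merge W(18) and V(27): 45
merge 30 and 45: 75
Total encoded bits = sum of merged weights = 13 + 30 + 45 + 75 = 163.

163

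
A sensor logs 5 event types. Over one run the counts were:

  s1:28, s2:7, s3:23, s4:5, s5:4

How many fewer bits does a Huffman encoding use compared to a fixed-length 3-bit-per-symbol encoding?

Fixed-length: 3 bits × 67 symbols = 201 bits.
Huffman merges:
combine s5(4), s4(5) → 9
combine s2(7), 9 → 16
combine 16, s3(23) → 39
combine s1(28), 39 → 67
Huffman total = 9 + 16 + 39 + 67 = 131 bits.
Saving = 201 − 131 = 70 bits.

70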